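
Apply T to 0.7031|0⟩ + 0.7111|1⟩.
0.7031|0⟩ + (0.5028 + 0.5028i)|1⟩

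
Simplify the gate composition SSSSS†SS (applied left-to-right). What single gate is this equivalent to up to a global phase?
S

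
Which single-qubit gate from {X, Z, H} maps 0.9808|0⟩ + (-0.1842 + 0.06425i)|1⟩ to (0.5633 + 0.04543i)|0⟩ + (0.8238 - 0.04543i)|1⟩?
H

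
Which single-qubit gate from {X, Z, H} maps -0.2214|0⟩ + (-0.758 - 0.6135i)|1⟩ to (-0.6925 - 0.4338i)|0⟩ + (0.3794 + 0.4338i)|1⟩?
H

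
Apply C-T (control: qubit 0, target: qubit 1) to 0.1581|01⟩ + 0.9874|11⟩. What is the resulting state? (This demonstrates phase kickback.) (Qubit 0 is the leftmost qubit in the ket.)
0.1581|01⟩ + (0.6982 + 0.6982i)|11⟩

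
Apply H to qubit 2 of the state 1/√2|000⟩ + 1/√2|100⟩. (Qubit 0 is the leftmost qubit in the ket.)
1/2|000⟩ + 1/2|001⟩ + 1/2|100⟩ + 1/2|101⟩

H on qubit 2 mixes each pair of kets that differ only in qubit 2: amplitudes (a, b) of (|…0…⟩, |…1…⟩) become ((a + b)/√2, (a − b)/√2). Kets absent from the input have amplitude 0.
(|000⟩, |001⟩): (a, b) = (1/√2, 0) → (1/2, 1/2)
(|100⟩, |101⟩): (a, b) = (1/√2, 0) → (1/2, 1/2)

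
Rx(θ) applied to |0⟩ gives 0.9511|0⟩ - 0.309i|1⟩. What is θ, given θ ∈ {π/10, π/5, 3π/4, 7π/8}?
π/5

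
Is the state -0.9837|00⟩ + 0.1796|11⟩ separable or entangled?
Entangled

Writing the state as a|00⟩ + b|01⟩ + c|10⟩ + d|11⟩, it is a product state iff ad − bc = 0.
Here (a, b, c, d) = (-0.9837, 0, 0, 0.1796): ad − bc = (-0.9837)(0.1796) − (0)(0) = -0.1767 ≠ 0, so the state is entangled.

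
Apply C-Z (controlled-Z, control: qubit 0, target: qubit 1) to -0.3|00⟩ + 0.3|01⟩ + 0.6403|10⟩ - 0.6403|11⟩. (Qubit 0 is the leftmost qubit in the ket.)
-0.3|00⟩ + 0.3|01⟩ + 0.6403|10⟩ + 0.6403|11⟩

C-Z leaves the control-|0⟩ kets |00⟩, |01⟩ unchanged and applies Z to qubit 1 on the control-|1⟩ pair (|10⟩, |11⟩).
Z = [[1, 0], [0, -1]].
With a = amp(|10⟩) = 0.6403 and b = amp(|11⟩) = -0.6403:
new amp(|10⟩) = (1)·a = 0.6403
new amp(|11⟩) = (-1)·b = 0.6403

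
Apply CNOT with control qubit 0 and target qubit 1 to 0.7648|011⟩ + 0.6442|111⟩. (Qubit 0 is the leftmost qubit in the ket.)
0.7648|011⟩ + 0.6442|101⟩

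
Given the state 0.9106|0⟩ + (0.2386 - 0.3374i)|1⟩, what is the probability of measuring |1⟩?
0.1708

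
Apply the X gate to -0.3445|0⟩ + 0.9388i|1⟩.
0.9388i|0⟩ - 0.3445|1⟩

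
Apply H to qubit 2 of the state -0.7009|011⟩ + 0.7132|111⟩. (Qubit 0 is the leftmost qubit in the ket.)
-0.4956|010⟩ + 0.4956|011⟩ + 0.5043|110⟩ - 0.5043|111⟩

H on qubit 2 mixes each pair of kets that differ only in qubit 2: amplitudes (a, b) of (|…0…⟩, |…1…⟩) become ((a + b)/√2, (a − b)/√2). Kets absent from the input have amplitude 0.
(|010⟩, |011⟩): (a, b) = (0, -0.7009) → (-0.4956, 0.4956)
(|110⟩, |111⟩): (a, b) = (0, 0.7132) → (0.5043, -0.5043)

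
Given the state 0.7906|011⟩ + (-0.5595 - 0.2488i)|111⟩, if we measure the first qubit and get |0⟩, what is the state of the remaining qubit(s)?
|11⟩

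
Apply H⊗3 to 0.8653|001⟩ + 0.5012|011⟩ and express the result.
0.4831|000⟩ - 0.4831|001⟩ + 0.1287|010⟩ - 0.1287|011⟩ + 0.4831|100⟩ - 0.4831|101⟩ + 0.1287|110⟩ - 0.1287|111⟩

H⊗3 gives amp(|y⟩) = (1/2√2) Σ_x (−1)^(x·y) amp(|x⟩), where x·y is the number of positions in which both x and y have a 1.
|000⟩: (0.8653 + 0.5012)/(2√2) = 0.4831
|001⟩: (-0.8653 - 0.5012)/(2√2) = -0.4831
|010⟩: (0.8653 - 0.5012)/(2√2) = 0.1287
|011⟩: (-0.8653 + 0.5012)/(2√2) = -0.1287
|100⟩: (0.8653 + 0.5012)/(2√2) = 0.4831
|101⟩: (-0.8653 - 0.5012)/(2√2) = -0.4831
|110⟩: (0.8653 - 0.5012)/(2√2) = 0.1287
|111⟩: (-0.8653 + 0.5012)/(2√2) = -0.1287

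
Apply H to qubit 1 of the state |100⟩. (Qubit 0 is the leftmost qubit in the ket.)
1/√2|100⟩ + 1/√2|110⟩

H on qubit 1 mixes each pair of kets that differ only in qubit 1: amplitudes (a, b) of (|…0…⟩, |…1…⟩) become ((a + b)/√2, (a − b)/√2). Kets absent from the input have amplitude 0.
(|100⟩, |110⟩): (a, b) = (1, 0) → (1/√2, 1/√2)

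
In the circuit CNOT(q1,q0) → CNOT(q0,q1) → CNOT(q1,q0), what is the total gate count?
3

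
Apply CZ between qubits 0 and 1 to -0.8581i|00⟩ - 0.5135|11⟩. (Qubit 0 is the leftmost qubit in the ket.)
-0.8581i|00⟩ + 0.5135|11⟩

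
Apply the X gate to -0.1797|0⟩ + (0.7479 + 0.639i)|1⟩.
(0.7479 + 0.639i)|0⟩ - 0.1797|1⟩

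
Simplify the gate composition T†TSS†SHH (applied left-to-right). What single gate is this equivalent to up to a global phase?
S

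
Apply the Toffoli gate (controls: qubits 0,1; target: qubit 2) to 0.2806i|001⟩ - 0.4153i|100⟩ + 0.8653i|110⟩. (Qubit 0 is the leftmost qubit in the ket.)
0.2806i|001⟩ - 0.4153i|100⟩ + 0.8653i|111⟩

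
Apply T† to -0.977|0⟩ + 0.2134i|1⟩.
-0.977|0⟩ + (0.1509 + 0.1509i)|1⟩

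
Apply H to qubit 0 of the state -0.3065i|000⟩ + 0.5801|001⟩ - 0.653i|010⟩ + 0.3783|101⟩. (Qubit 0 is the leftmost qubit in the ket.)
-0.2167i|000⟩ + 0.6777|001⟩ - 0.4617i|010⟩ - 0.2167i|100⟩ + 0.1427|101⟩ - 0.4617i|110⟩

H on qubit 0 mixes each pair of kets that differ only in qubit 0: amplitudes (a, b) of (|…0…⟩, |…1…⟩) become ((a + b)/√2, (a − b)/√2). Kets absent from the input have amplitude 0.
(|000⟩, |100⟩): (a, b) = (-0.3065i, 0) → (-0.2167i, -0.2167i)
(|001⟩, |101⟩): (a, b) = (0.5801, 0.3783) → (0.6777, 0.1427)
(|010⟩, |110⟩): (a, b) = (-0.653i, 0) → (-0.4617i, -0.4617i)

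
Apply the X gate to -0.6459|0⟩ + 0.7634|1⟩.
0.7634|0⟩ - 0.6459|1⟩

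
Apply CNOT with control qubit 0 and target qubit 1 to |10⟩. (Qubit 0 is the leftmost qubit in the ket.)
|11⟩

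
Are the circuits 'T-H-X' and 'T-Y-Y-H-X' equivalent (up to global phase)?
Yes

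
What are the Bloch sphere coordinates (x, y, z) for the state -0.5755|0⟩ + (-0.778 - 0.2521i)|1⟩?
(0.8955, 0.2902, -0.3376)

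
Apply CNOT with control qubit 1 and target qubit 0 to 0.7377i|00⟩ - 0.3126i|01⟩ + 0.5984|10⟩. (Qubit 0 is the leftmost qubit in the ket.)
0.7377i|00⟩ + 0.5984|10⟩ - 0.3126i|11⟩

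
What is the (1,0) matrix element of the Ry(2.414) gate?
0.9346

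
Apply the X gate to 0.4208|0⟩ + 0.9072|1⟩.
0.9072|0⟩ + 0.4208|1⟩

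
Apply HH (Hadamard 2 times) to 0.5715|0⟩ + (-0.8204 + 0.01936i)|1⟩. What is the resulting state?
0.5715|0⟩ + (-0.8204 + 0.01936i)|1⟩

H² = I, so an even number of Hadamards cancels: H^2 = I and the state is unchanged.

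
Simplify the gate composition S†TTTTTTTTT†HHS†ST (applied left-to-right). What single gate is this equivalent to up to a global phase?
S†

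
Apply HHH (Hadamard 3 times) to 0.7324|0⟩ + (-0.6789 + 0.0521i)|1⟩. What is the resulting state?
(0.03783 + 0.03684i)|0⟩ + (0.9979 - 0.03684i)|1⟩

H² = I, so H^3 = H: a single Hadamard. With (a, b) = (0.7324, (-0.6789 + 0.0521i)), H gives ((a + b)/√2, (a − b)/√2) = ((0.03783 + 0.03684i), (0.9979 - 0.03684i)).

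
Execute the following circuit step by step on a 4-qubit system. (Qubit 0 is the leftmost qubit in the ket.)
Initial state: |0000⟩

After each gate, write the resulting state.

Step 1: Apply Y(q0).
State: i|1000⟩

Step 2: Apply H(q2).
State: (1/√2)i|1000⟩ + (1/√2)i|1010⟩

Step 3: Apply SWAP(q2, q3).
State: (1/√2)i|1000⟩ + (1/√2)i|1001⟩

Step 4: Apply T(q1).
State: (1/√2)i|1000⟩ + (1/√2)i|1001⟩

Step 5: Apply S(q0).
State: -1/√2|1000⟩ - 1/√2|1001⟩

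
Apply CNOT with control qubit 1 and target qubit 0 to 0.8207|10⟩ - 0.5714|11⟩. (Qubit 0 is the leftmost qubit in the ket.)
-0.5714|01⟩ + 0.8207|10⟩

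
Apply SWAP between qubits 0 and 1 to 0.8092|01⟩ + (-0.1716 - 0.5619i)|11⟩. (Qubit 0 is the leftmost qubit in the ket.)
0.8092|10⟩ + (-0.1716 - 0.5619i)|11⟩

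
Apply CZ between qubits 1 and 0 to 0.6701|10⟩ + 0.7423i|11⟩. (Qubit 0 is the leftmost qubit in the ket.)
0.6701|10⟩ - 0.7423i|11⟩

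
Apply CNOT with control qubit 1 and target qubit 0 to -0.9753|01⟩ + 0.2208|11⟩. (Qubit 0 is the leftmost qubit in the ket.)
0.2208|01⟩ - 0.9753|11⟩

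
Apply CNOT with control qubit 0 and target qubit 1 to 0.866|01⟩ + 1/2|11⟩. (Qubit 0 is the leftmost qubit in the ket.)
0.866|01⟩ + 1/2|10⟩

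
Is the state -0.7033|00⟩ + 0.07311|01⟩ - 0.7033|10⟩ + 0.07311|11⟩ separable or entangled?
Separable

Writing the state as a|00⟩ + b|01⟩ + c|10⟩ + d|11⟩, it is a product state iff ad − bc = 0.
Here (a, b, c, d) = (-0.7033, 0.07311, -0.7033, 0.07311): ad − bc = (-0.7033)(0.07311) − (0.07311)(-0.7033) = 0, so the state is separable.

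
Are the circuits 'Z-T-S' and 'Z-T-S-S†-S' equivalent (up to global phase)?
Yes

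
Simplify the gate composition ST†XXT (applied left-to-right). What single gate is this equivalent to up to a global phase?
S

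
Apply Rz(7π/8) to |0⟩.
(0.1951 - 0.9808i)|0⟩

Rz(7π/8) = [[e^(−iθ/2), 0], [0, e^(iθ/2)]] with e^(±iθ/2) = cos(θ/2) ± i·sin(θ/2); θ = 7π/8, cos(θ/2) ≈ 0.19509, sin(θ/2) ≈ 0.980785.
With a = amp(|0⟩) = 1 and b = amp(|1⟩) = 0:
new amp(|0⟩) = (0.19509 - 0.980785i)·a = (0.1951 - 0.9808i)
new amp(|1⟩) = (0.19509 + 0.980785i)·b = 0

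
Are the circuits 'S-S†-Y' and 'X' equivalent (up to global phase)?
No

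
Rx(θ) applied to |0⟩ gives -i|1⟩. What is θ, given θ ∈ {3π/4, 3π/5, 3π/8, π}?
π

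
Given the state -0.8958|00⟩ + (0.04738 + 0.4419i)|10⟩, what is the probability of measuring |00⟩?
0.8025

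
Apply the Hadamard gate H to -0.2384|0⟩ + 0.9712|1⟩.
0.5182|0⟩ - 0.8553|1⟩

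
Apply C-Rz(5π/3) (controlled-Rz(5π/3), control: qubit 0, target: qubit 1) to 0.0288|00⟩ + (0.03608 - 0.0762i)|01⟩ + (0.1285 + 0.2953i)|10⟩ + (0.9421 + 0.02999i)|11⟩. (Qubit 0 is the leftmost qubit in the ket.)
0.0288|00⟩ + (0.03608 - 0.0762i)|01⟩ + (0.03637 - 0.32i)|10⟩ + (-0.8309 + 0.4451i)|11⟩

C-Rz(5π/3) leaves the control-|0⟩ kets |00⟩, |01⟩ unchanged and applies Rz(5π/3) to qubit 1 on the control-|1⟩ pair (|10⟩, |11⟩).
Rz(5π/3) = [[e^(−iθ/2), 0], [0, e^(iθ/2)]] with e^(±iθ/2) = cos(θ/2) ± i·sin(θ/2); θ = 5π/3, cos(θ/2) ≈ -0.866025, sin(θ/2) ≈ 0.5.
With a = amp(|10⟩) = (0.1285 + 0.2953i) and b = amp(|11⟩) = (0.9421 + 0.02999i):
new amp(|10⟩) = (-0.866025 - 0.5i)·a = (0.03637 - 0.32i)
new amp(|11⟩) = (-0.866025 + 0.5i)·b = (-0.8309 + 0.4451i)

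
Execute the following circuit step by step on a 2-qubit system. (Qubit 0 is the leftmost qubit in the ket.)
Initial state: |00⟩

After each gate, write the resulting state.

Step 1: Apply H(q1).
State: 1/√2|00⟩ + 1/√2|01⟩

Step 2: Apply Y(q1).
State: -(1/√2)i|00⟩ + (1/√2)i|01⟩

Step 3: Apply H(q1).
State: -i|01⟩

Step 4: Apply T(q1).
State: (1/√2 - (1/√2)i)|01⟩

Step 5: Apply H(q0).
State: (1/2 - (1/2)i)|01⟩ + (1/2 - (1/2)i)|11⟩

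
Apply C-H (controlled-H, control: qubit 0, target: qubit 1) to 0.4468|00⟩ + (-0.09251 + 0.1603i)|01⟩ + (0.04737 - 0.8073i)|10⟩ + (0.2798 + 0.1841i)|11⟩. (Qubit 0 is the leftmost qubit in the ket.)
0.4468|00⟩ + (-0.09251 + 0.1603i)|01⟩ + (0.2313 - 0.4407i)|10⟩ + (-0.1644 - 0.701i)|11⟩

C-H leaves the control-|0⟩ kets |00⟩, |01⟩ unchanged and applies H to qubit 1 on the control-|1⟩ pair (|10⟩, |11⟩).
H = [[1/√2, 1/√2], [1/√2, -1/√2]].
With a = amp(|10⟩) = (0.04737 - 0.8073i) and b = amp(|11⟩) = (0.2798 + 0.1841i):
new amp(|10⟩) = (1/√2)·a + (1/√2)·b = (0.2313 - 0.4407i)
new amp(|11⟩) = (1/√2)·a + (-1/√2)·b = (-0.1644 - 0.701i)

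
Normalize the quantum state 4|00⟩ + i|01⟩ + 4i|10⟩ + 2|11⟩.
0.6576|00⟩ + 0.1644i|01⟩ + 0.6576i|10⟩ + 0.3288|11⟩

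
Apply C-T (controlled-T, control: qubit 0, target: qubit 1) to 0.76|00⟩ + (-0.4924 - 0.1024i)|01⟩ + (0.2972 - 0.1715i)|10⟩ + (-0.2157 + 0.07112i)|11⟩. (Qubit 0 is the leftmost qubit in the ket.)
0.76|00⟩ + (-0.4924 - 0.1024i)|01⟩ + (0.2972 - 0.1715i)|10⟩ + (-0.2028 - 0.1022i)|11⟩

C-T leaves the control-|0⟩ kets |00⟩, |01⟩ unchanged and applies T to qubit 1 on the control-|1⟩ pair (|10⟩, |11⟩).
T = [[1, 0], [0, (1/√2 + (1/√2)i)]].
With a = amp(|10⟩) = (0.2972 - 0.1715i) and b = amp(|11⟩) = (-0.2157 + 0.07112i):
new amp(|10⟩) = (1)·a = (0.2972 - 0.1715i)
new amp(|11⟩) = (1/√2 + (1/√2)i)·b = (-0.2028 - 0.1022i)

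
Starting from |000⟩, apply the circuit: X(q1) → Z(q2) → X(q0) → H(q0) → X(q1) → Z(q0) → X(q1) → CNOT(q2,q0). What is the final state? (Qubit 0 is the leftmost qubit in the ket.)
1/√2|010⟩ + 1/√2|110⟩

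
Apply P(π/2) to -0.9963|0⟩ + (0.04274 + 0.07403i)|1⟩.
-0.9963|0⟩ + (-0.07403 + 0.04274i)|1⟩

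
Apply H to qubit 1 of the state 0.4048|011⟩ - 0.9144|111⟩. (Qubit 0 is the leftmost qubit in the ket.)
0.2862|001⟩ - 0.2862|011⟩ - 0.6466|101⟩ + 0.6466|111⟩

H on qubit 1 mixes each pair of kets that differ only in qubit 1: amplitudes (a, b) of (|…0…⟩, |…1…⟩) become ((a + b)/√2, (a − b)/√2). Kets absent from the input have amplitude 0.
(|001⟩, |011⟩): (a, b) = (0, 0.4048) → (0.2862, -0.2862)
(|101⟩, |111⟩): (a, b) = (0, -0.9144) → (-0.6466, 0.6466)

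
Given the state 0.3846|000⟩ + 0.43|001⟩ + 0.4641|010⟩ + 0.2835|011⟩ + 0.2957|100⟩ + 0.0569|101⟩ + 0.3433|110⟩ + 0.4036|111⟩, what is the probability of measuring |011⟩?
0.08037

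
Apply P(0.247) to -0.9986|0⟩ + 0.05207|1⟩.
-0.9986|0⟩ + (0.05049 + 0.01273i)|1⟩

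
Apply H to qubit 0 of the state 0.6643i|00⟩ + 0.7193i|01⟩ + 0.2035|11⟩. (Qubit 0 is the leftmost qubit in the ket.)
0.4697i|00⟩ + (0.1439 + 0.5086i)|01⟩ + 0.4697i|10⟩ + (-0.1439 + 0.5086i)|11⟩

H on qubit 0 mixes each pair of kets that differ only in qubit 0: amplitudes (a, b) of (|…0…⟩, |…1…⟩) become ((a + b)/√2, (a − b)/√2). Kets absent from the input have amplitude 0.
(|00⟩, |10⟩): (a, b) = (0.6643i, 0) → (0.4697i, 0.4697i)
(|01⟩, |11⟩): (a, b) = (0.7193i, 0.2035) → ((0.1439 + 0.5086i), (-0.1439 + 0.5086i))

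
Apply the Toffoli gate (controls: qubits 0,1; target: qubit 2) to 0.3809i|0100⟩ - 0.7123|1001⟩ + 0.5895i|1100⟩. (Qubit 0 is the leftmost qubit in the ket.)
0.3809i|0100⟩ - 0.7123|1001⟩ + 0.5895i|1110⟩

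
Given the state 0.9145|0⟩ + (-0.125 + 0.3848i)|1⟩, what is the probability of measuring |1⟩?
0.1637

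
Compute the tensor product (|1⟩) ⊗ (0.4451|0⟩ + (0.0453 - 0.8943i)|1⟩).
0.4451|10⟩ + (0.0453 - 0.8943i)|11⟩

amp(|b₁b₂…⟩) = product of the factor amplitudes for bits b₁, b₂, …; only kets whose every factor amplitude is nonzero survive.
|10⟩: (1)(0.4451) = 0.4451
|11⟩: (1)(0.0453 - 0.8943i) = (0.0453 - 0.8943i)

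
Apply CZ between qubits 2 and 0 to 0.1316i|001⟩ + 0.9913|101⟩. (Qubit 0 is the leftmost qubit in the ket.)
0.1316i|001⟩ - 0.9913|101⟩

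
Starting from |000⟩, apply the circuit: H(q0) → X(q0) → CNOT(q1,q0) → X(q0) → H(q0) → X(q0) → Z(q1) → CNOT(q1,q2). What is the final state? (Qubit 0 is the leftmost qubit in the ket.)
|100⟩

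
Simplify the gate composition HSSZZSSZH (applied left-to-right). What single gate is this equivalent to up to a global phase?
X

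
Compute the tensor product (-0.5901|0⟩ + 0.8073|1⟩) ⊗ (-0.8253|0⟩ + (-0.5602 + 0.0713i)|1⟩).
0.487|00⟩ + (0.3306 - 0.04207i)|01⟩ - 0.6663|10⟩ + (-0.4522 + 0.05756i)|11⟩

amp(|b₁b₂…⟩) = product of the factor amplitudes for bits b₁, b₂, …; only kets whose every factor amplitude is nonzero survive.
|00⟩: (-0.5901)(-0.8253) = 0.487
|01⟩: (-0.5901)(-0.5602 + 0.0713i) = (0.3306 - 0.04207i)
|10⟩: (0.8073)(-0.8253) = -0.6663
|11⟩: (0.8073)(-0.5602 + 0.0713i) = (-0.4522 + 0.05756i)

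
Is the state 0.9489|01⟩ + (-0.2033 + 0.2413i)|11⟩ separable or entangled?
Separable

Writing the state as a|00⟩ + b|01⟩ + c|10⟩ + d|11⟩, it is a product state iff ad − bc = 0.
Here (a, b, c, d) = (0, 0.9489, 0, (-0.2033 + 0.2413i)): ad − bc = (0)(-0.2033 + 0.2413i) − (0.9489)(0) = 0, so the state is separable.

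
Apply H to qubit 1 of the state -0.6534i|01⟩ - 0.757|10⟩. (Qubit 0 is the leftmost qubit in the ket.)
-0.462i|00⟩ + 0.462i|01⟩ - 0.5353|10⟩ - 0.5353|11⟩

H on qubit 1 mixes each pair of kets that differ only in qubit 1: amplitudes (a, b) of (|…0…⟩, |…1…⟩) become ((a + b)/√2, (a − b)/√2). Kets absent from the input have amplitude 0.
(|00⟩, |01⟩): (a, b) = (0, -0.6534i) → (-0.462i, 0.462i)
(|10⟩, |11⟩): (a, b) = (-0.757, 0) → (-0.5353, -0.5353)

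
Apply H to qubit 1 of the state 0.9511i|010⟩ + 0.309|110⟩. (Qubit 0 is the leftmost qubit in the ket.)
0.6725i|000⟩ - 0.6725i|010⟩ + 0.2185|100⟩ - 0.2185|110⟩

H on qubit 1 mixes each pair of kets that differ only in qubit 1: amplitudes (a, b) of (|…0…⟩, |…1…⟩) become ((a + b)/√2, (a − b)/√2). Kets absent from the input have amplitude 0.
(|000⟩, |010⟩): (a, b) = (0, 0.9511i) → (0.6725i, -0.6725i)
(|100⟩, |110⟩): (a, b) = (0, 0.309) → (0.2185, -0.2185)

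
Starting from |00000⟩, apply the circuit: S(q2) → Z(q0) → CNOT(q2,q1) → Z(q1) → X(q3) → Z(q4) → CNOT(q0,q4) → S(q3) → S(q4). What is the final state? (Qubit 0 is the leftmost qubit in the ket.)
i|00010⟩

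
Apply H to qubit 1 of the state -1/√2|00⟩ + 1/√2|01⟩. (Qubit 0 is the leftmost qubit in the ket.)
-|01⟩

H on qubit 1 mixes each pair of kets that differ only in qubit 1: amplitudes (a, b) of (|…0…⟩, |…1…⟩) become ((a + b)/√2, (a − b)/√2). Kets absent from the input have amplitude 0.
(|00⟩, |01⟩): (a, b) = (-1/√2, 1/√2) → (0, -1)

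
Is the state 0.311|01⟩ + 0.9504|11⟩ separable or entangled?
Separable

Writing the state as a|00⟩ + b|01⟩ + c|10⟩ + d|11⟩, it is a product state iff ad − bc = 0.
Here (a, b, c, d) = (0, 0.311, 0, 0.9504): ad − bc = (0)(0.9504) − (0.311)(0) = 0, so the state is separable.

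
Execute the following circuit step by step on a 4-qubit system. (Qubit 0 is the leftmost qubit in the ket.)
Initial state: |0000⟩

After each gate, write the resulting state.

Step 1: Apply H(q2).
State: 1/√2|0000⟩ + 1/√2|0010⟩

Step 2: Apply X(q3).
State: 1/√2|0001⟩ + 1/√2|0011⟩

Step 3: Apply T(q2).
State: 1/√2|0001⟩ + (1/2 + (1/2)i)|0011⟩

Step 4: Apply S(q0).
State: 1/√2|0001⟩ + (1/2 + (1/2)i)|0011⟩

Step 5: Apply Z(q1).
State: 1/√2|0001⟩ + (1/2 + (1/2)i)|0011⟩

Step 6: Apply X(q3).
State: 1/√2|0000⟩ + (1/2 + (1/2)i)|0010⟩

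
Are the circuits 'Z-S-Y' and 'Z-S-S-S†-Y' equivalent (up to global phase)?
Yes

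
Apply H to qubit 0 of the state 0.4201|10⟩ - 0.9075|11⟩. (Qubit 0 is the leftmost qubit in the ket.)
0.2971|00⟩ - 0.6417|01⟩ - 0.2971|10⟩ + 0.6417|11⟩

H on qubit 0 mixes each pair of kets that differ only in qubit 0: amplitudes (a, b) of (|…0…⟩, |…1…⟩) become ((a + b)/√2, (a − b)/√2). Kets absent from the input have amplitude 0.
(|00⟩, |10⟩): (a, b) = (0, 0.4201) → (0.2971, -0.2971)
(|01⟩, |11⟩): (a, b) = (0, -0.9075) → (-0.6417, 0.6417)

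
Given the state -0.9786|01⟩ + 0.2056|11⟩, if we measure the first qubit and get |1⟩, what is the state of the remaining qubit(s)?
|1⟩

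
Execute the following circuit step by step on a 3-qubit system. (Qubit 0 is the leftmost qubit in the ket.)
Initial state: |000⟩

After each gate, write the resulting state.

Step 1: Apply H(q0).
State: 1/√2|000⟩ + 1/√2|100⟩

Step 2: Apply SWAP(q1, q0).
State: 1/√2|000⟩ + 1/√2|010⟩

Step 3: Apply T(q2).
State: 1/√2|000⟩ + 1/√2|010⟩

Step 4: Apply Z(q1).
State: 1/√2|000⟩ - 1/√2|010⟩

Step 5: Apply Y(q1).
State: (1/√2)i|000⟩ + (1/√2)i|010⟩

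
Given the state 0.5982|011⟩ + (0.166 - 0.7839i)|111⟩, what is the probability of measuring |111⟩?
0.6421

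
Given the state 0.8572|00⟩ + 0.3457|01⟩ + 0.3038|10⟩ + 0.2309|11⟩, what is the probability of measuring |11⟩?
0.05331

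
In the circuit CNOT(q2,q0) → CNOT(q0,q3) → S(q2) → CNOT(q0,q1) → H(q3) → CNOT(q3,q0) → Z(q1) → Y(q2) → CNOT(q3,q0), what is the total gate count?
9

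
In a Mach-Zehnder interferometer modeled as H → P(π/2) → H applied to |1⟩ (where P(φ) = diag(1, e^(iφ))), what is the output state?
(1/2 - (1/2)i)|0⟩ + (1/2 + (1/2)i)|1⟩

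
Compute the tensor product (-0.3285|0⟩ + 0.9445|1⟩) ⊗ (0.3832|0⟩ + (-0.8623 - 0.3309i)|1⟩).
-0.1259|00⟩ + (0.2833 + 0.1087i)|01⟩ + 0.3619|10⟩ + (-0.8144 - 0.3125i)|11⟩

amp(|b₁b₂…⟩) = product of the factor amplitudes for bits b₁, b₂, …; only kets whose every factor amplitude is nonzero survive.
|00⟩: (-0.3285)(0.3832) = -0.1259
|01⟩: (-0.3285)(-0.8623 - 0.3309i) = (0.2833 + 0.1087i)
|10⟩: (0.9445)(0.3832) = 0.3619
|11⟩: (0.9445)(-0.8623 - 0.3309i) = (-0.8144 - 0.3125i)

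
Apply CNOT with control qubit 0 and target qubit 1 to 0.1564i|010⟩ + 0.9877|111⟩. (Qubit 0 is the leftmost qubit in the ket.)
0.1564i|010⟩ + 0.9877|101⟩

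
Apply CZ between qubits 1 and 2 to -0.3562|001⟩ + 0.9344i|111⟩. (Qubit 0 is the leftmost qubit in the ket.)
-0.3562|001⟩ - 0.9344i|111⟩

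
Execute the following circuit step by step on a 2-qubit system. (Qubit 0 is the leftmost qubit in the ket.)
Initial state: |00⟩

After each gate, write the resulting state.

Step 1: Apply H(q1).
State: 1/√2|00⟩ + 1/√2|01⟩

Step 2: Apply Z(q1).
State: 1/√2|00⟩ - 1/√2|01⟩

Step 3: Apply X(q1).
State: -1/√2|00⟩ + 1/√2|01⟩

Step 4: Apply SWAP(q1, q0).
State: -1/√2|00⟩ + 1/√2|10⟩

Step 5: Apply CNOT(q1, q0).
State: -1/√2|00⟩ + 1/√2|10⟩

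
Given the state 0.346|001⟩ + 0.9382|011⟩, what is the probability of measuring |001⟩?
0.1197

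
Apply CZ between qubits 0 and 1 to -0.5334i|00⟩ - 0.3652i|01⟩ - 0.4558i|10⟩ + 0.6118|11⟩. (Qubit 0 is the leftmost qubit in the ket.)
-0.5334i|00⟩ - 0.3652i|01⟩ - 0.4558i|10⟩ - 0.6118|11⟩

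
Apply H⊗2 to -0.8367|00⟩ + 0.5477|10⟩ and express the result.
-0.1445|00⟩ - 0.1445|01⟩ - 0.6922|10⟩ - 0.6922|11⟩

H⊗2 gives amp(|y⟩) = (1/2) Σ_x (−1)^(x·y) amp(|x⟩), where x·y is the number of positions in which both x and y have a 1.
|00⟩: (-0.8367 + 0.5477)/2 = -0.1445
|01⟩: (-0.8367 + 0.5477)/2 = -0.1445
|10⟩: (-0.8367 - 0.5477)/2 = -0.6922
|11⟩: (-0.8367 - 0.5477)/2 = -0.6922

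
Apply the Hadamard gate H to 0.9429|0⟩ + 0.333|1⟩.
0.9022|0⟩ + 0.4313|1⟩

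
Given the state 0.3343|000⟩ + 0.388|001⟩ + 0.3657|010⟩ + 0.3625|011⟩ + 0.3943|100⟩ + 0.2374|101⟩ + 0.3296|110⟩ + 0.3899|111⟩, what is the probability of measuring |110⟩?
0.1086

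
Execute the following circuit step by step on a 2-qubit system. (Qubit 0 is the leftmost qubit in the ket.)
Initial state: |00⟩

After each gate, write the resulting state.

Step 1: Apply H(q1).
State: 1/√2|00⟩ + 1/√2|01⟩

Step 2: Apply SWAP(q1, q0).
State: 1/√2|00⟩ + 1/√2|10⟩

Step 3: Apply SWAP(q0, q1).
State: 1/√2|00⟩ + 1/√2|01⟩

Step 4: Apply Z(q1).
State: 1/√2|00⟩ - 1/√2|01⟩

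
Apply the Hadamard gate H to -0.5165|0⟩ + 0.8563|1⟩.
0.2403|0⟩ - 0.9707|1⟩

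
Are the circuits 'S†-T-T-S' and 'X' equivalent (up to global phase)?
No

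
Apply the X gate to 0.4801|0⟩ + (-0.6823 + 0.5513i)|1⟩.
(-0.6823 + 0.5513i)|0⟩ + 0.4801|1⟩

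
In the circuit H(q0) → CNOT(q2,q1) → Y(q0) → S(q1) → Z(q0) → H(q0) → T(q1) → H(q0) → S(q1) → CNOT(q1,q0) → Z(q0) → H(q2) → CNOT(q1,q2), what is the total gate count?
13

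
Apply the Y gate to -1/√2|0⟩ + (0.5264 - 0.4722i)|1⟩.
(-0.4722 - 0.5264i)|0⟩ - (1/√2)i|1⟩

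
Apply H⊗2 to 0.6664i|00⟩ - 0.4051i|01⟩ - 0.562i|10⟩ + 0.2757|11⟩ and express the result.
(0.1379 - 0.1504i)|00⟩ + (-0.1379 + 0.2548i)|01⟩ + (-0.1379 + 0.4117i)|10⟩ + (0.1379 + 0.8168i)|11⟩

H⊗2 gives amp(|y⟩) = (1/2) Σ_x (−1)^(x·y) amp(|x⟩), where x·y is the number of positions in which both x and y have a 1.
|00⟩: (0.6664i - 0.4051i - 0.562i + 0.2757)/2 = (0.1379 - 0.1504i)
|01⟩: (0.6664i + 0.4051i - 0.562i - 0.2757)/2 = (-0.1379 + 0.2548i)
|10⟩: (0.6664i - 0.4051i + 0.562i - 0.2757)/2 = (-0.1379 + 0.4117i)
|11⟩: (0.6664i + 0.4051i + 0.562i + 0.2757)/2 = (0.1379 + 0.8168i)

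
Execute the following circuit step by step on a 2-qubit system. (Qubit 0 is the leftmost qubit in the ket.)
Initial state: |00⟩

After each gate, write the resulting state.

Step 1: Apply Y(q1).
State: i|01⟩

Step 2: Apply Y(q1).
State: |00⟩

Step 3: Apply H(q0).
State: 1/√2|00⟩ + 1/√2|10⟩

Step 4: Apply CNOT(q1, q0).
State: 1/√2|00⟩ + 1/√2|10⟩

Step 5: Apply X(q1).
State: 1/√2|01⟩ + 1/√2|11⟩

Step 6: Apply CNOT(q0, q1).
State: 1/√2|01⟩ + 1/√2|10⟩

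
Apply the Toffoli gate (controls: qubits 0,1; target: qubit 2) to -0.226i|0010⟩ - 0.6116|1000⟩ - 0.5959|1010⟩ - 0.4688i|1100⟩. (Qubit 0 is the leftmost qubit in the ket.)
-0.226i|0010⟩ - 0.6116|1000⟩ - 0.5959|1010⟩ - 0.4688i|1110⟩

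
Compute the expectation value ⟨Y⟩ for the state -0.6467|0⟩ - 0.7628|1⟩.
0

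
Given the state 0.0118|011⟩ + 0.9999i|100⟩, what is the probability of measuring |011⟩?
0.0001392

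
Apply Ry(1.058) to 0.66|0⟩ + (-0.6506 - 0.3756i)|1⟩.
(0.8981 + 0.1896i)|0⟩ + (-0.2286 - 0.3243i)|1⟩

Ry(1.058) = [[cos(θ/2), −sin(θ/2)], [sin(θ/2), cos(θ/2)]]; θ = 1.058, cos(θ/2) ≈ 0.863312, sin(θ/2) ≈ 0.50467.
With a = amp(|0⟩) = 0.66 and b = amp(|1⟩) = (-0.6506 - 0.3756i):
new amp(|0⟩) = (0.863312)·a + (-0.50467)·b = (0.8981 + 0.1896i)
new amp(|1⟩) = (0.50467)·a + (0.863312)·b = (-0.2286 - 0.3243i)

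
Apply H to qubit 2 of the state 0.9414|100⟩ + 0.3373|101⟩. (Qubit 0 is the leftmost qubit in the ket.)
0.9042|100⟩ + 0.4272|101⟩

H on qubit 2 mixes each pair of kets that differ only in qubit 2: amplitudes (a, b) of (|…0…⟩, |…1…⟩) become ((a + b)/√2, (a − b)/√2). Kets absent from the input have amplitude 0.
(|100⟩, |101⟩): (a, b) = (0.9414, 0.3373) → (0.9042, 0.4272)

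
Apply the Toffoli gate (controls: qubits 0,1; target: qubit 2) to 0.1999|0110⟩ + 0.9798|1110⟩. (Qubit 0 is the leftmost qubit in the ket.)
0.1999|0110⟩ + 0.9798|1100⟩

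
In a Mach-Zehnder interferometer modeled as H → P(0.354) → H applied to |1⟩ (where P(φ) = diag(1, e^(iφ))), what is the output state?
(0.031 - 0.1733i)|0⟩ + (0.969 + 0.1733i)|1⟩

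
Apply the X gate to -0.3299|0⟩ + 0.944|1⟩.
0.944|0⟩ - 0.3299|1⟩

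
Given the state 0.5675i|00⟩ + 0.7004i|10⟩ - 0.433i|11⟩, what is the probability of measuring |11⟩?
0.1875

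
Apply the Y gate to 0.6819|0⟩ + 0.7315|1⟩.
-0.7315i|0⟩ + 0.6819i|1⟩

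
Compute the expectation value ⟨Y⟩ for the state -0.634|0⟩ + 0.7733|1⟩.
0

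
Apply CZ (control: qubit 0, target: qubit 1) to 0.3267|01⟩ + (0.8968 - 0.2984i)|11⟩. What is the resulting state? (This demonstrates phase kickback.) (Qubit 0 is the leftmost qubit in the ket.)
0.3267|01⟩ + (-0.8968 + 0.2984i)|11⟩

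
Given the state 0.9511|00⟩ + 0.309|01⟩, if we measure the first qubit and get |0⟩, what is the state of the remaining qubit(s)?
0.9511|0⟩ + 0.309|1⟩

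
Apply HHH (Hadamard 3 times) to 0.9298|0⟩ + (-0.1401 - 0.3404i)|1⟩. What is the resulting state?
(0.5584 - 0.2407i)|0⟩ + (0.7565 + 0.2407i)|1⟩

H² = I, so H^3 = H: a single Hadamard. With (a, b) = (0.9298, (-0.1401 - 0.3404i)), H gives ((a + b)/√2, (a − b)/√2) = ((0.5584 - 0.2407i), (0.7565 + 0.2407i)).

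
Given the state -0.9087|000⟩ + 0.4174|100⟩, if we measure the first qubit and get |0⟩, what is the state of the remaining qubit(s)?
-|00⟩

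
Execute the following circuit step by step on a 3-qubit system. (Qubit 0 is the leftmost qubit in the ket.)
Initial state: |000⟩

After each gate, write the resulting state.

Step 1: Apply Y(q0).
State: i|100⟩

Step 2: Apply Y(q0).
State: |000⟩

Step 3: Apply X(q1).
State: |010⟩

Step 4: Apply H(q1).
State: 1/√2|000⟩ - 1/√2|010⟩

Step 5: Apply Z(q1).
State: 1/√2|000⟩ + 1/√2|010⟩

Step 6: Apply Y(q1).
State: -(1/√2)i|000⟩ + (1/√2)i|010⟩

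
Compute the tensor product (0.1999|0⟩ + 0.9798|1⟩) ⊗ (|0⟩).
0.1999|00⟩ + 0.9798|10⟩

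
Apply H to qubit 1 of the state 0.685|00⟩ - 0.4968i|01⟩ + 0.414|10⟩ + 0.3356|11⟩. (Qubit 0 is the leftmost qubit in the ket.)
(0.4844 - 0.3513i)|00⟩ + (0.4844 + 0.3513i)|01⟩ + 0.53|10⟩ + 0.05544|11⟩

H on qubit 1 mixes each pair of kets that differ only in qubit 1: amplitudes (a, b) of (|…0…⟩, |…1…⟩) become ((a + b)/√2, (a − b)/√2). Kets absent from the input have amplitude 0.
(|00⟩, |01⟩): (a, b) = (0.685, -0.4968i) → ((0.4844 - 0.3513i), (0.4844 + 0.3513i))
(|10⟩, |11⟩): (a, b) = (0.414, 0.3356) → (0.53, 0.05544)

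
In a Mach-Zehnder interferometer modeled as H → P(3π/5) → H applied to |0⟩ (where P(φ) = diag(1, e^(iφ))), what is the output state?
(0.3455 + 0.4755i)|0⟩ + (0.6545 - 0.4755i)|1⟩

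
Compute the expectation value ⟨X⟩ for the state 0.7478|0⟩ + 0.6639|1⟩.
0.9929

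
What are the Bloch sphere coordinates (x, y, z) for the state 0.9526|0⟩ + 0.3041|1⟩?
(0.5794, 0, 0.815)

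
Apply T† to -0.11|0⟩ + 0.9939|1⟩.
-0.11|0⟩ + (0.7028 - 0.7028i)|1⟩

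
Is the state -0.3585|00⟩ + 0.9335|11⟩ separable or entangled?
Entangled

Writing the state as a|00⟩ + b|01⟩ + c|10⟩ + d|11⟩, it is a product state iff ad − bc = 0.
Here (a, b, c, d) = (-0.3585, 0, 0, 0.9335): ad − bc = (-0.3585)(0.9335) − (0)(0) = -0.3347 ≠ 0, so the state is entangled.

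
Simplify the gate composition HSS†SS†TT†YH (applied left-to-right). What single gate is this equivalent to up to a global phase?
Y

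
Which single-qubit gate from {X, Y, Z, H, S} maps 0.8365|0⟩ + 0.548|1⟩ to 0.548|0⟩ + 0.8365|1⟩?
X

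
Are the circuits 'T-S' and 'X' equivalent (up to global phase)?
No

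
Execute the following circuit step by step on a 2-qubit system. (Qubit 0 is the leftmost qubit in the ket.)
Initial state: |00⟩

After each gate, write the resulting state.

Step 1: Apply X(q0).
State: |10⟩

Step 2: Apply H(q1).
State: 1/√2|10⟩ + 1/√2|11⟩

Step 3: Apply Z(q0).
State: -1/√2|10⟩ - 1/√2|11⟩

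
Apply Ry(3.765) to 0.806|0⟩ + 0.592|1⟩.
-0.8107|0⟩ + 0.5856|1⟩

Ry(3.765) = [[cos(θ/2), −sin(θ/2)], [sin(θ/2), cos(θ/2)]]; θ = 3.765, cos(θ/2) ≈ -0.306681, sin(θ/2) ≈ 0.951812.
With a = amp(|0⟩) = 0.806 and b = amp(|1⟩) = 0.592:
new amp(|0⟩) = (-0.306681)·a + (-0.951812)·b = -0.8107
new amp(|1⟩) = (0.951812)·a + (-0.306681)·b = 0.5856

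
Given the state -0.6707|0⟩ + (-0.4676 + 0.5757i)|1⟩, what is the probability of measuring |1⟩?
0.5501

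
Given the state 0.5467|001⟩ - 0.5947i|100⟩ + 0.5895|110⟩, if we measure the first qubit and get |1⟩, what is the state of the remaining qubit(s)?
-0.7102i|00⟩ + 0.704|10⟩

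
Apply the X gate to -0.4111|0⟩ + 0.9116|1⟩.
0.9116|0⟩ - 0.4111|1⟩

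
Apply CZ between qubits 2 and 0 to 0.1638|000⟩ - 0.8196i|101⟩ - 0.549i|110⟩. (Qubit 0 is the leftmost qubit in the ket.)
0.1638|000⟩ + 0.8196i|101⟩ - 0.549i|110⟩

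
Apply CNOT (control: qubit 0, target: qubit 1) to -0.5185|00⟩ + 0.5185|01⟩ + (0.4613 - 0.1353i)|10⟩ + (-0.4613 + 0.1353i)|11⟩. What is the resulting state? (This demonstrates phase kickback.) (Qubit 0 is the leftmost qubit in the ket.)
-0.5185|00⟩ + 0.5185|01⟩ + (-0.4613 + 0.1353i)|10⟩ + (0.4613 - 0.1353i)|11⟩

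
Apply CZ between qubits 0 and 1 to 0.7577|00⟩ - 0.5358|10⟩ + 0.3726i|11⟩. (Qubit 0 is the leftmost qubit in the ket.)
0.7577|00⟩ - 0.5358|10⟩ - 0.3726i|11⟩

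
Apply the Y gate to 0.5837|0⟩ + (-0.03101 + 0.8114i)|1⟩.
(0.8114 + 0.03101i)|0⟩ + 0.5837i|1⟩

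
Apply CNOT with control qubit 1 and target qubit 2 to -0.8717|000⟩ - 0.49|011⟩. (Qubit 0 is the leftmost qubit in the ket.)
-0.8717|000⟩ - 0.49|010⟩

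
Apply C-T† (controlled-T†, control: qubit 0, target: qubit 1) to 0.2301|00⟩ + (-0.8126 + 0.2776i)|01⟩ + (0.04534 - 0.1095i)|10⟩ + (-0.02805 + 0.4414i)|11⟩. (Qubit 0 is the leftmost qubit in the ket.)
0.2301|00⟩ + (-0.8126 + 0.2776i)|01⟩ + (0.04534 - 0.1095i)|10⟩ + (0.2923 + 0.332i)|11⟩

C-T† leaves the control-|0⟩ kets |00⟩, |01⟩ unchanged and applies T† to qubit 1 on the control-|1⟩ pair (|10⟩, |11⟩).
T† = [[1, 0], [0, (1/√2 - (1/√2)i)]].
With a = amp(|10⟩) = (0.04534 - 0.1095i) and b = amp(|11⟩) = (-0.02805 + 0.4414i):
new amp(|10⟩) = (1)·a = (0.04534 - 0.1095i)
new amp(|11⟩) = (1/√2 - (1/√2)i)·b = (0.2923 + 0.332i)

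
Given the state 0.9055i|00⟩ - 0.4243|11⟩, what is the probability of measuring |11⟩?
0.18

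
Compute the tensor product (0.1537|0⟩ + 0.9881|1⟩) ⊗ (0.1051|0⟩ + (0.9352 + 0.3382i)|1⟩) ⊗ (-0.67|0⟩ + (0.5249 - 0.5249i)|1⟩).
-0.01082|000⟩ + (0.008479 - 0.008479i)|001⟩ + (-0.09631 - 0.03483i)|010⟩ + (0.1027 - 0.04816i)|011⟩ - 0.06958|100⟩ + (0.05451 - 0.05451i)|101⟩ + (-0.6191 - 0.2239i)|110⟩ + (0.6605 - 0.3096i)|111⟩

amp(|b₁b₂…⟩) = product of the factor amplitudes for bits b₁, b₂, …; only kets whose every factor amplitude is nonzero survive.
|000⟩: (0.1537)(0.1051)(-0.67) = -0.01082
|001⟩: (0.1537)(0.1051)(0.5249 - 0.5249i) = (0.008479 - 0.008479i)
|010⟩: (0.1537)(0.9352 + 0.3382i)(-0.67) = (-0.09631 - 0.03483i)
|011⟩: (0.1537)(0.9352 + 0.3382i)(0.5249 - 0.5249i) = (0.1027 - 0.04816i)
|100⟩: (0.9881)(0.1051)(-0.67) = -0.06958
|101⟩: (0.9881)(0.1051)(0.5249 - 0.5249i) = (0.05451 - 0.05451i)
|110⟩: (0.9881)(0.9352 + 0.3382i)(-0.67) = (-0.6191 - 0.2239i)
|111⟩: (0.9881)(0.9352 + 0.3382i)(0.5249 - 0.5249i) = (0.6605 - 0.3096i)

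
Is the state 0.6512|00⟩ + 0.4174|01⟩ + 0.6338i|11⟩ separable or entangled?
Entangled

Writing the state as a|00⟩ + b|01⟩ + c|10⟩ + d|11⟩, it is a product state iff ad − bc = 0.
Here (a, b, c, d) = (0.6512, 0.4174, 0, 0.6338i): ad − bc = (0.6512)(0.6338i) − (0.4174)(0) = 0.4127i ≠ 0, so the state is entangled.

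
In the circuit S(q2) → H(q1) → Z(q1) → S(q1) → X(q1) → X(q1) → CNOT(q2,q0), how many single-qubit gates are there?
6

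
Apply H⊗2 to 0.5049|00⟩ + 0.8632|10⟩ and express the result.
0.6841|00⟩ + 0.6841|01⟩ - 0.1792|10⟩ - 0.1792|11⟩

H⊗2 gives amp(|y⟩) = (1/2) Σ_x (−1)^(x·y) amp(|x⟩), where x·y is the number of positions in which both x and y have a 1.
|00⟩: (0.5049 + 0.8632)/2 = 0.6841
|01⟩: (0.5049 + 0.8632)/2 = 0.6841
|10⟩: (0.5049 - 0.8632)/2 = -0.1792
|11⟩: (0.5049 - 0.8632)/2 = -0.1792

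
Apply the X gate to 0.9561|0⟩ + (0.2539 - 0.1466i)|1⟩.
(0.2539 - 0.1466i)|0⟩ + 0.9561|1⟩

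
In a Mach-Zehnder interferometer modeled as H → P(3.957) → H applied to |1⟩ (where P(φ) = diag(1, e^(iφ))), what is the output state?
(0.8428 + 0.364i)|0⟩ + (0.1572 - 0.364i)|1⟩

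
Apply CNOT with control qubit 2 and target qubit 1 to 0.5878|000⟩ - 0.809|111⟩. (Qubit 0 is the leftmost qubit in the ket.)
0.5878|000⟩ - 0.809|101⟩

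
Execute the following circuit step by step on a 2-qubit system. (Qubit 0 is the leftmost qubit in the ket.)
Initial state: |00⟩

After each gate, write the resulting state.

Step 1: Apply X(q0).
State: |10⟩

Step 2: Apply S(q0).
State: i|10⟩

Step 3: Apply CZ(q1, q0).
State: i|10⟩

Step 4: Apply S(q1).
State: i|10⟩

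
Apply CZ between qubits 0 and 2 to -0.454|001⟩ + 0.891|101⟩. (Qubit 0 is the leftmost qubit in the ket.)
-0.454|001⟩ - 0.891|101⟩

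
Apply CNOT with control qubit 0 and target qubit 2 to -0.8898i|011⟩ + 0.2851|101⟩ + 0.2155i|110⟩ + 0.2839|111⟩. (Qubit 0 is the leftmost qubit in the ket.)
-0.8898i|011⟩ + 0.2851|100⟩ + 0.2839|110⟩ + 0.2155i|111⟩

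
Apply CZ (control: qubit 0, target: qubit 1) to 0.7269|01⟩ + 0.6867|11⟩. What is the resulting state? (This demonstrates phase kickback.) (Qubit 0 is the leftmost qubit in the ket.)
0.7269|01⟩ - 0.6867|11⟩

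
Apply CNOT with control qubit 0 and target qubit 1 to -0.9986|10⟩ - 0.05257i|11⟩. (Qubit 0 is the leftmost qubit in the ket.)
-0.05257i|10⟩ - 0.9986|11⟩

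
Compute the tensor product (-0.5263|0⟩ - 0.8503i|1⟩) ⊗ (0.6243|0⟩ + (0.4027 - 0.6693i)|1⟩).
-0.3286|00⟩ + (-0.2119 + 0.3523i)|01⟩ - 0.5308i|10⟩ + (-0.5691 - 0.3424i)|11⟩

amp(|b₁b₂…⟩) = product of the factor amplitudes for bits b₁, b₂, …; only kets whose every factor amplitude is nonzero survive.
|00⟩: (-0.5263)(0.6243) = -0.3286
|01⟩: (-0.5263)(0.4027 - 0.6693i) = (-0.2119 + 0.3523i)
|10⟩: (-0.8503i)(0.6243) = -0.5308i
|11⟩: (-0.8503i)(0.4027 - 0.6693i) = (-0.5691 - 0.3424i)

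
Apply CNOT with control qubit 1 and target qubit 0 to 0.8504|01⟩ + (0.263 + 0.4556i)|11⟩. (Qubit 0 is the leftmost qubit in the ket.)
(0.263 + 0.4556i)|01⟩ + 0.8504|11⟩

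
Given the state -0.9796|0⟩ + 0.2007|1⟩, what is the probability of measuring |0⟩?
0.9596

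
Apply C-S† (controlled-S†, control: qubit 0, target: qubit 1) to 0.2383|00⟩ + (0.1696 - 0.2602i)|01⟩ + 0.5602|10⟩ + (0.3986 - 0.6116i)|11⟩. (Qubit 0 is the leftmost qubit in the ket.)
0.2383|00⟩ + (0.1696 - 0.2602i)|01⟩ + 0.5602|10⟩ + (-0.6116 - 0.3986i)|11⟩

C-S† leaves the control-|0⟩ kets |00⟩, |01⟩ unchanged and applies S† to qubit 1 on the control-|1⟩ pair (|10⟩, |11⟩).
S† = [[1, 0], [0, -i]].
With a = amp(|10⟩) = 0.5602 and b = amp(|11⟩) = (0.3986 - 0.6116i):
new amp(|10⟩) = (1)·a = 0.5602
new amp(|11⟩) = (-i)·b = (-0.6116 - 0.3986i)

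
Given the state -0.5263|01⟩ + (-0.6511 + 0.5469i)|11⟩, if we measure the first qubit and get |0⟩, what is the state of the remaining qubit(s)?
-|1⟩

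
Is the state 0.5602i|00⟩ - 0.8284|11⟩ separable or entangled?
Entangled

Writing the state as a|00⟩ + b|01⟩ + c|10⟩ + d|11⟩, it is a product state iff ad − bc = 0.
Here (a, b, c, d) = (0.5602i, 0, 0, -0.8284): ad − bc = (0.5602i)(-0.8284) − (0)(0) = -0.4641i ≠ 0, so the state is entangled.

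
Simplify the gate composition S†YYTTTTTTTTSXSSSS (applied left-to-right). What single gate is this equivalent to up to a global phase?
X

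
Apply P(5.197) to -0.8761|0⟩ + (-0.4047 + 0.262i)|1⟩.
-0.8761|0⟩ + (0.0433 + 0.4802i)|1⟩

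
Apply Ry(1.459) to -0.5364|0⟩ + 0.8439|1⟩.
-0.9623|0⟩ + 0.2716|1⟩

Ry(1.459) = [[cos(θ/2), −sin(θ/2)], [sin(θ/2), cos(θ/2)]]; θ = 1.459, cos(θ/2) ≈ 0.745508, sin(θ/2) ≈ 0.666497.
With a = amp(|0⟩) = -0.5364 and b = amp(|1⟩) = 0.8439:
new amp(|0⟩) = (0.745508)·a + (-0.666497)·b = -0.9623
new amp(|1⟩) = (0.666497)·a + (0.745508)·b = 0.2716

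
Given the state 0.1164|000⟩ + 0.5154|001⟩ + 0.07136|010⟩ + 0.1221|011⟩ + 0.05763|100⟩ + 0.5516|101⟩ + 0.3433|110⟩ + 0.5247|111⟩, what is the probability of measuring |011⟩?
0.01491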